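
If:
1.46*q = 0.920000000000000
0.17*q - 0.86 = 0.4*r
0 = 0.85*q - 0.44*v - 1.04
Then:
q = 0.63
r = -1.88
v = -1.15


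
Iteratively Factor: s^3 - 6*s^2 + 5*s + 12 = (s + 1)*(s^2 - 7*s + 12) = (s - 3)*(s + 1)*(s - 4)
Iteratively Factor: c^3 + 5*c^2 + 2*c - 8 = (c + 2)*(c^2 + 3*c - 4) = (c + 2)*(c + 4)*(c - 1)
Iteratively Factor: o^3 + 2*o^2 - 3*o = (o + 3)*(o^2 - o) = o*(o + 3)*(o - 1)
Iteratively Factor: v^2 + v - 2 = (v - 1)*(v + 2)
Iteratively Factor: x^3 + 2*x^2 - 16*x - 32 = (x + 2)*(x^2 - 16) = (x + 2)*(x + 4)*(x - 4)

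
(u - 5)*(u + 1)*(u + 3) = u^3 - u^2 - 17*u - 15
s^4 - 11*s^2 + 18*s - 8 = (s - 2)*(s - 1)^2*(s + 4)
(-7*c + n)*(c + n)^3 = -7*c^4 - 20*c^3*n - 18*c^2*n^2 - 4*c*n^3 + n^4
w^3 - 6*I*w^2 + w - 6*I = (w - 6*I)*(w - I)*(w + I)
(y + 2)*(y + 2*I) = y^2 + 2*y + 2*I*y + 4*I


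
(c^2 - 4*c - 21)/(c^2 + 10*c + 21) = (c - 7)/(c + 7)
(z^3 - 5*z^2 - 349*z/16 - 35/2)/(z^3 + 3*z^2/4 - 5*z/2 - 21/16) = (4*z^2 - 27*z - 40)/(4*z^2 - 4*z - 3)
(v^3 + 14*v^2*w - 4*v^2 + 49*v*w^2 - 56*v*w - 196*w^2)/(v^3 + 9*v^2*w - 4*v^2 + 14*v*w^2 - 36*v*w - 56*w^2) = (v + 7*w)/(v + 2*w)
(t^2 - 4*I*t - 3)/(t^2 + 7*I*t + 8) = (t - 3*I)/(t + 8*I)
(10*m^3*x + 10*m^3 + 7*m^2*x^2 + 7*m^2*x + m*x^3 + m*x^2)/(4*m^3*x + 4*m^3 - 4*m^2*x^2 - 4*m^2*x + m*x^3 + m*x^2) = (10*m^2 + 7*m*x + x^2)/(4*m^2 - 4*m*x + x^2)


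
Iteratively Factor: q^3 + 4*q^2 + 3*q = (q + 1)*(q^2 + 3*q) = q*(q + 1)*(q + 3)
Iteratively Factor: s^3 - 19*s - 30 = (s + 2)*(s^2 - 2*s - 15) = (s + 2)*(s + 3)*(s - 5)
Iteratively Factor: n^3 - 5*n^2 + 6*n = (n - 3)*(n^2 - 2*n) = n*(n - 3)*(n - 2)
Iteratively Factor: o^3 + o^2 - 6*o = (o)*(o^2 + o - 6) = o*(o - 2)*(o + 3)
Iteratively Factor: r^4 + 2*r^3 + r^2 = (r)*(r^3 + 2*r^2 + r) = r*(r + 1)*(r^2 + r) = r^2*(r + 1)*(r + 1)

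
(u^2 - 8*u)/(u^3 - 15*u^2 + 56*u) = 1/(u - 7)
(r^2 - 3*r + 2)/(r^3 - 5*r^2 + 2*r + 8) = (r - 1)/(r^2 - 3*r - 4)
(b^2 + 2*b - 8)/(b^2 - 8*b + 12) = (b + 4)/(b - 6)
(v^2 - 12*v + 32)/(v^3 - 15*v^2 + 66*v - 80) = (v - 4)/(v^2 - 7*v + 10)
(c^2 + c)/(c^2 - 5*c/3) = 3*(c + 1)/(3*c - 5)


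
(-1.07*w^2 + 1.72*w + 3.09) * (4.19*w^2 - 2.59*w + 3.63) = -4.4833*w^4 + 9.9781*w^3 + 4.6082*w^2 - 1.7595*w + 11.2167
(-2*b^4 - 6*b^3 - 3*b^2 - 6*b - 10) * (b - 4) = -2*b^5 + 2*b^4 + 21*b^3 + 6*b^2 + 14*b + 40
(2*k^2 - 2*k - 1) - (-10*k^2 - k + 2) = 12*k^2 - k - 3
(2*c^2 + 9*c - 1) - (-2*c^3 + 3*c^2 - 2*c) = 2*c^3 - c^2 + 11*c - 1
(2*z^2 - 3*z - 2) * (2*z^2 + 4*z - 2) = 4*z^4 + 2*z^3 - 20*z^2 - 2*z + 4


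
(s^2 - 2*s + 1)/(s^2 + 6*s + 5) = (s^2 - 2*s + 1)/(s^2 + 6*s + 5)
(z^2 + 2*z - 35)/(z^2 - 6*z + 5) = (z + 7)/(z - 1)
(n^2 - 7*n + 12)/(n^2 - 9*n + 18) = (n - 4)/(n - 6)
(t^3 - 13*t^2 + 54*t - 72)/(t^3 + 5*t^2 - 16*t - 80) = (t^2 - 9*t + 18)/(t^2 + 9*t + 20)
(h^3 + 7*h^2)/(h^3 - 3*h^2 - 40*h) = h*(h + 7)/(h^2 - 3*h - 40)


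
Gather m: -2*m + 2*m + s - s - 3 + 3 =0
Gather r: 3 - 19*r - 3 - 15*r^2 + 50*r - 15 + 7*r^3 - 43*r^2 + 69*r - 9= 7*r^3 - 58*r^2 + 100*r - 24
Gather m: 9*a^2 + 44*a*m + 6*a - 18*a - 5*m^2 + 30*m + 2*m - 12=9*a^2 - 12*a - 5*m^2 + m*(44*a + 32) - 12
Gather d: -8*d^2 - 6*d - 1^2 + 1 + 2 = -8*d^2 - 6*d + 2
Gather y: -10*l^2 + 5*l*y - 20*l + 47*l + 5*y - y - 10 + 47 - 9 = -10*l^2 + 27*l + y*(5*l + 4) + 28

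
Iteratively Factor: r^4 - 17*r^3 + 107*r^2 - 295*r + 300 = (r - 3)*(r^3 - 14*r^2 + 65*r - 100) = (r - 4)*(r - 3)*(r^2 - 10*r + 25) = (r - 5)*(r - 4)*(r - 3)*(r - 5)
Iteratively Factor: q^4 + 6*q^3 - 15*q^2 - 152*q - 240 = (q + 4)*(q^3 + 2*q^2 - 23*q - 60) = (q + 3)*(q + 4)*(q^2 - q - 20) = (q - 5)*(q + 3)*(q + 4)*(q + 4)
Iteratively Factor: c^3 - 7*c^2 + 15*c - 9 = (c - 3)*(c^2 - 4*c + 3) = (c - 3)^2*(c - 1)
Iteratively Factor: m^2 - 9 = (m - 3)*(m + 3)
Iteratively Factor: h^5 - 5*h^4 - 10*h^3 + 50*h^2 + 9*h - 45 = (h - 3)*(h^4 - 2*h^3 - 16*h^2 + 2*h + 15) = (h - 3)*(h + 1)*(h^3 - 3*h^2 - 13*h + 15) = (h - 5)*(h - 3)*(h + 1)*(h^2 + 2*h - 3) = (h - 5)*(h - 3)*(h + 1)*(h + 3)*(h - 1)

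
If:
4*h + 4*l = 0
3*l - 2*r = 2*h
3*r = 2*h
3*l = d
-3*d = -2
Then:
No Solution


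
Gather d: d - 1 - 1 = d - 2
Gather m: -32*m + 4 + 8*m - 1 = 3 - 24*m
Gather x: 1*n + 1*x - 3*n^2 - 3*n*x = -3*n^2 + n + x*(1 - 3*n)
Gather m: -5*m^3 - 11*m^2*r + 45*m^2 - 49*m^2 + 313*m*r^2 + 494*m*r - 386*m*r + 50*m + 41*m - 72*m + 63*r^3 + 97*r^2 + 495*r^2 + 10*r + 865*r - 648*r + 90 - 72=-5*m^3 + m^2*(-11*r - 4) + m*(313*r^2 + 108*r + 19) + 63*r^3 + 592*r^2 + 227*r + 18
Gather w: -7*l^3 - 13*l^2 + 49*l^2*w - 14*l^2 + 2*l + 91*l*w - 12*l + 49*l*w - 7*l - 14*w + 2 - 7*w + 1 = -7*l^3 - 27*l^2 - 17*l + w*(49*l^2 + 140*l - 21) + 3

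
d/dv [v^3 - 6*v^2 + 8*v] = 3*v^2 - 12*v + 8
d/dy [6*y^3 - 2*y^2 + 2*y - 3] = 18*y^2 - 4*y + 2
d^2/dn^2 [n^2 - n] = 2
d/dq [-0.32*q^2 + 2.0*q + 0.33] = 2.0 - 0.64*q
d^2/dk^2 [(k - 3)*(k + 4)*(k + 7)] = 6*k + 16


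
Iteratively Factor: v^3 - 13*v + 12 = (v + 4)*(v^2 - 4*v + 3) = (v - 1)*(v + 4)*(v - 3)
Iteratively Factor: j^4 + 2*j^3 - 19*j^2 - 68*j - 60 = (j + 2)*(j^3 - 19*j - 30) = (j + 2)^2*(j^2 - 2*j - 15) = (j - 5)*(j + 2)^2*(j + 3)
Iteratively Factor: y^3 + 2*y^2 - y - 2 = (y + 1)*(y^2 + y - 2) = (y + 1)*(y + 2)*(y - 1)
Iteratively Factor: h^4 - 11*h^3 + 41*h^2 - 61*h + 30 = (h - 1)*(h^3 - 10*h^2 + 31*h - 30) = (h - 5)*(h - 1)*(h^2 - 5*h + 6) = (h - 5)*(h - 2)*(h - 1)*(h - 3)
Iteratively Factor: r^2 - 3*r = (r - 3)*(r)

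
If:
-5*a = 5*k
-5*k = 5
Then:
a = 1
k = -1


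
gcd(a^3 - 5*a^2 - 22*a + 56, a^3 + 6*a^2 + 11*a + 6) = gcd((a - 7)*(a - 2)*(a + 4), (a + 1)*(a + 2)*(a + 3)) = 1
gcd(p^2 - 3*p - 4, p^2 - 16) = p - 4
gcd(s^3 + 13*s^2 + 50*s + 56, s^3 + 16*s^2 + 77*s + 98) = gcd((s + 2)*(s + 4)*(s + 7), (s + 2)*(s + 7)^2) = s^2 + 9*s + 14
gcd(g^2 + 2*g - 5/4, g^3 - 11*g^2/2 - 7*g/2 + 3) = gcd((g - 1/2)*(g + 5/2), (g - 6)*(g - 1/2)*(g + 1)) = g - 1/2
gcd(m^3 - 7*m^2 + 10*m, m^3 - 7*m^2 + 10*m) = m^3 - 7*m^2 + 10*m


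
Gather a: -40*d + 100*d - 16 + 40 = 60*d + 24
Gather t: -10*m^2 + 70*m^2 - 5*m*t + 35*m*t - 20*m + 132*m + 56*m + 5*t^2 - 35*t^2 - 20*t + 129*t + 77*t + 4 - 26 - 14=60*m^2 + 168*m - 30*t^2 + t*(30*m + 186) - 36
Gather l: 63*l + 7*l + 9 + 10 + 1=70*l + 20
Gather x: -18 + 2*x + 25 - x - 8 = x - 1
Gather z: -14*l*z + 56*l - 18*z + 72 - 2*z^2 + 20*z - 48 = 56*l - 2*z^2 + z*(2 - 14*l) + 24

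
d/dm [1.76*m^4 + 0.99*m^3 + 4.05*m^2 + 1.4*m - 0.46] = 7.04*m^3 + 2.97*m^2 + 8.1*m + 1.4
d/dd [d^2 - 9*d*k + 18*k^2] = 2*d - 9*k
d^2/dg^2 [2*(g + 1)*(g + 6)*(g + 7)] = 12*g + 56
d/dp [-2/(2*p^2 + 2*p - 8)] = (2*p + 1)/(p^2 + p - 4)^2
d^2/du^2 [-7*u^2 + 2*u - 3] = -14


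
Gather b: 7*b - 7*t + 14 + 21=7*b - 7*t + 35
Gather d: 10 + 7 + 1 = 18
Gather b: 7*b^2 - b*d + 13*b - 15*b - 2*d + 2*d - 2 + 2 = 7*b^2 + b*(-d - 2)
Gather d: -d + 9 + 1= 10 - d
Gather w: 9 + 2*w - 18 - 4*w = -2*w - 9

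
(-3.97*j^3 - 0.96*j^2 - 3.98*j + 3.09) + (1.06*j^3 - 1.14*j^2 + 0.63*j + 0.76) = -2.91*j^3 - 2.1*j^2 - 3.35*j + 3.85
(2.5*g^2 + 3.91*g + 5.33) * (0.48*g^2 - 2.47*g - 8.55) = 1.2*g^4 - 4.2982*g^3 - 28.4743*g^2 - 46.5956*g - 45.5715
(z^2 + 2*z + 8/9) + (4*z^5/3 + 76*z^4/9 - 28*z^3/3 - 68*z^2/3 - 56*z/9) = 4*z^5/3 + 76*z^4/9 - 28*z^3/3 - 65*z^2/3 - 38*z/9 + 8/9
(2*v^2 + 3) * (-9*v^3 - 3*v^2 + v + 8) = -18*v^5 - 6*v^4 - 25*v^3 + 7*v^2 + 3*v + 24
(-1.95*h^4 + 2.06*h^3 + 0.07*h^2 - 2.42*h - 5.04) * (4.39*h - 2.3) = -8.5605*h^5 + 13.5284*h^4 - 4.4307*h^3 - 10.7848*h^2 - 16.5596*h + 11.592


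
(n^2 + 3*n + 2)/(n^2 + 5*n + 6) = (n + 1)/(n + 3)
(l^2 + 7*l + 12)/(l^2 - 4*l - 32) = (l + 3)/(l - 8)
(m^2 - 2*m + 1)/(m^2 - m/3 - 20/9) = 9*(-m^2 + 2*m - 1)/(-9*m^2 + 3*m + 20)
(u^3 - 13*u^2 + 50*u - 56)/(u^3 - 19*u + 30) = (u^2 - 11*u + 28)/(u^2 + 2*u - 15)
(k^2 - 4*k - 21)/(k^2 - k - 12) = (k - 7)/(k - 4)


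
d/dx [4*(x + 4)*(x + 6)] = 8*x + 40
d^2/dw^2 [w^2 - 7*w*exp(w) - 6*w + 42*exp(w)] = -7*w*exp(w) + 28*exp(w) + 2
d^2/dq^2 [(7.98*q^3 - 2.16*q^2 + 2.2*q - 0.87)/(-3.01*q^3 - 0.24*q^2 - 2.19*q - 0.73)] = (50.669136*q^6 + 196.026852*q^5 + 210.034188*q^4 - 103.65978*q^3 + 13.902762*q^2 - 31.928886*q + 17.376774)/(27.270901*q^9 + 6.523272*q^8 + 60.044985*q^7 + 29.347779*q^6 + 46.851327*q^5 + 32.451858*q^4 + 17.617674*q^3 + 10.887147*q^2 + 3.501153*q + 0.389017)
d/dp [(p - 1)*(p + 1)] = 2*p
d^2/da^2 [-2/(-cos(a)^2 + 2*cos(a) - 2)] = (-23*cos(a) + 6*cos(2*a) + 3*cos(3*a) - cos(4*a) + 15)/(cos(a)^2 - 2*cos(a) + 2)^3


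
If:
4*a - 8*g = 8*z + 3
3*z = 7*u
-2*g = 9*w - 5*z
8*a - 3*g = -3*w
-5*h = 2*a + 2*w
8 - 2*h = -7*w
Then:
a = 4535/4532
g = 1745/1133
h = 347/6798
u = -687/1133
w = -3835/3399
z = -1603/1133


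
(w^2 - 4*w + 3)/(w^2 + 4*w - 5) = (w - 3)/(w + 5)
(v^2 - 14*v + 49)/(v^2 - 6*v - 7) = (v - 7)/(v + 1)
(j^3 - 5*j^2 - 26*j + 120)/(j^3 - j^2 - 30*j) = (j - 4)/j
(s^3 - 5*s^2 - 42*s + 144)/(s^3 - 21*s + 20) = (s^3 - 5*s^2 - 42*s + 144)/(s^3 - 21*s + 20)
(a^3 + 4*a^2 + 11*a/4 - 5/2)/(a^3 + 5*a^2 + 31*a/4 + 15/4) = (2*a^2 + 3*a - 2)/(2*a^2 + 5*a + 3)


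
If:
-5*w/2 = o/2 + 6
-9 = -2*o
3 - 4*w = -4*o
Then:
No Solution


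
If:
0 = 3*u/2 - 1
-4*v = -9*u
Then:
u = 2/3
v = 3/2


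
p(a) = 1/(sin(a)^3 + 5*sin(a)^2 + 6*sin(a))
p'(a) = (-3*sin(a)^2*cos(a) - 10*sin(a)*cos(a) - 6*cos(a))/(sin(a)^3 + 5*sin(a)^2 + 6*sin(a))^2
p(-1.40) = -0.50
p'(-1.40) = 0.04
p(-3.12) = -7.86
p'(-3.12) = 357.35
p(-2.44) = -0.49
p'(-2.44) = 0.14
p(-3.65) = 0.24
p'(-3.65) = 0.57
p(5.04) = -0.49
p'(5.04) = 0.06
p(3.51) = -0.64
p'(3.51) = 1.07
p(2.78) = 0.36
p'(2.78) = 1.19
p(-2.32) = -0.48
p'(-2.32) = 0.04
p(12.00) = -0.52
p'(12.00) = -0.34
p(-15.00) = -0.48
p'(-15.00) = 0.14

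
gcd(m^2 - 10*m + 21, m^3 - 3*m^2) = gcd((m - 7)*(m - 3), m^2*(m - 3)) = m - 3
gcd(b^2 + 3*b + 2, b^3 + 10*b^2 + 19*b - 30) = 1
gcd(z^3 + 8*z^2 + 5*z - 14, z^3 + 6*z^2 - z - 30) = 1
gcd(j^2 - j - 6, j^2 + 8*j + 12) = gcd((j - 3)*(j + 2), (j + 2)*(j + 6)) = j + 2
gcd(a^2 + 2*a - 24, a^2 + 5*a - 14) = 1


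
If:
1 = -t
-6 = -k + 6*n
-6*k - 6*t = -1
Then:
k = 7/6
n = -29/36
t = -1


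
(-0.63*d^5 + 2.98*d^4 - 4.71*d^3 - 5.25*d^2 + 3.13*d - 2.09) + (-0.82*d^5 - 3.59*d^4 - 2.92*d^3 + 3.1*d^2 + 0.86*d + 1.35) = -1.45*d^5 - 0.61*d^4 - 7.63*d^3 - 2.15*d^2 + 3.99*d - 0.74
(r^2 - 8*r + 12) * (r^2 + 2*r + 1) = r^4 - 6*r^3 - 3*r^2 + 16*r + 12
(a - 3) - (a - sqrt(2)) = -3 + sqrt(2)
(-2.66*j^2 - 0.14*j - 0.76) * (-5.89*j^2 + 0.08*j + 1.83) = 15.6674*j^4 + 0.6118*j^3 - 0.402600000000001*j^2 - 0.317*j - 1.3908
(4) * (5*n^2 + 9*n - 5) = 20*n^2 + 36*n - 20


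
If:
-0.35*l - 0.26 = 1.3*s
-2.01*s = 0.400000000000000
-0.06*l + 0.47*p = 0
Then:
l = -0.00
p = -0.00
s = -0.20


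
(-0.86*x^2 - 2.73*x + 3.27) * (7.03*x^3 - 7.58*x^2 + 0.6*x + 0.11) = -6.0458*x^5 - 12.6731*x^4 + 43.1655*x^3 - 26.5192*x^2 + 1.6617*x + 0.3597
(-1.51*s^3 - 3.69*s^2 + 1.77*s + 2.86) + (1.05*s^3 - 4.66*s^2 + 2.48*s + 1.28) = -0.46*s^3 - 8.35*s^2 + 4.25*s + 4.14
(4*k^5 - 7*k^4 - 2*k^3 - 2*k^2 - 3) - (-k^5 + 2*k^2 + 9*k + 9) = 5*k^5 - 7*k^4 - 2*k^3 - 4*k^2 - 9*k - 12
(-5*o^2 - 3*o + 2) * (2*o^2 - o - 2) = -10*o^4 - o^3 + 17*o^2 + 4*o - 4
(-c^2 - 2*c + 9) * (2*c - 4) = -2*c^3 + 26*c - 36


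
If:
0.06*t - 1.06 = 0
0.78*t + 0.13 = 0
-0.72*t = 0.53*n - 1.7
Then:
No Solution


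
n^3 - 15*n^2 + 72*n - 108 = (n - 6)^2*(n - 3)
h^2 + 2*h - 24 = (h - 4)*(h + 6)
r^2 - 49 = (r - 7)*(r + 7)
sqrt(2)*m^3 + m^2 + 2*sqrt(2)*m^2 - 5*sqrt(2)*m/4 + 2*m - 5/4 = (m - 1/2)*(m + 5/2)*(sqrt(2)*m + 1)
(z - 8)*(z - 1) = z^2 - 9*z + 8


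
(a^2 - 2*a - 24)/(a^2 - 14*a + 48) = (a + 4)/(a - 8)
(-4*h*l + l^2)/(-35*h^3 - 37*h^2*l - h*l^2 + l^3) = l*(4*h - l)/(35*h^3 + 37*h^2*l + h*l^2 - l^3)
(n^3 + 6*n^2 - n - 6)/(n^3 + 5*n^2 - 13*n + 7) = (n^2 + 7*n + 6)/(n^2 + 6*n - 7)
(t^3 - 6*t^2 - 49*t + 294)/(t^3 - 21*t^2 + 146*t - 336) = (t + 7)/(t - 8)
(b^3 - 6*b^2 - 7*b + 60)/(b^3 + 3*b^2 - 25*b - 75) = (b - 4)/(b + 5)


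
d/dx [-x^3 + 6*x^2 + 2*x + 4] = -3*x^2 + 12*x + 2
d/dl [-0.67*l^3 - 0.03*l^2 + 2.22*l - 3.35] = -2.01*l^2 - 0.06*l + 2.22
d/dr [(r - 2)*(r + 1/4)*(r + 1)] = 3*r^2 - 3*r/2 - 9/4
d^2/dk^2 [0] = 0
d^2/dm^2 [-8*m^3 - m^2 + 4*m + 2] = -48*m - 2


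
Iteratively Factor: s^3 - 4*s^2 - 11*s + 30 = (s + 3)*(s^2 - 7*s + 10) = (s - 5)*(s + 3)*(s - 2)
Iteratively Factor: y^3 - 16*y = (y - 4)*(y^2 + 4*y) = y*(y - 4)*(y + 4)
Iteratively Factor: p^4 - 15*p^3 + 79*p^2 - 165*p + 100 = (p - 5)*(p^3 - 10*p^2 + 29*p - 20) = (p - 5)*(p - 1)*(p^2 - 9*p + 20) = (p - 5)^2*(p - 1)*(p - 4)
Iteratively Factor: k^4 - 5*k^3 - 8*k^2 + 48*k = (k - 4)*(k^3 - k^2 - 12*k) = (k - 4)*(k + 3)*(k^2 - 4*k) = (k - 4)^2*(k + 3)*(k)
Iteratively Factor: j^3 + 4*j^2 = (j)*(j^2 + 4*j) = j^2*(j + 4)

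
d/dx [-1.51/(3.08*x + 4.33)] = 4.6508/(3.08*x + 4.33)^2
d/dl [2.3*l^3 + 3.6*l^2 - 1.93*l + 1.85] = 6.9*l^2 + 7.2*l - 1.93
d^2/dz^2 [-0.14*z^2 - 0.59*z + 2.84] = -0.280000000000000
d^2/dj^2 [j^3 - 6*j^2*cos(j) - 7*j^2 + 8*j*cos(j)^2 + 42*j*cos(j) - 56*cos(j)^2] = 6*j^2*cos(j) + 24*j*sin(j) - 42*j*cos(j) - 16*j*cos(2*j) + 6*j - 84*sin(j) - 16*sin(2*j) - 12*cos(j) + 112*cos(2*j) - 14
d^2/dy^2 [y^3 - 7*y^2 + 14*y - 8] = 6*y - 14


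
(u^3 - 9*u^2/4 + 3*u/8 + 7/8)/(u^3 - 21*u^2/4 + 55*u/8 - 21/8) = (8*u^2 - 10*u - 7)/(8*u^2 - 34*u + 21)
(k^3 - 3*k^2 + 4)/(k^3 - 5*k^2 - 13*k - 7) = (k^2 - 4*k + 4)/(k^2 - 6*k - 7)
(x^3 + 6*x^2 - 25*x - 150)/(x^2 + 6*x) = x - 25/x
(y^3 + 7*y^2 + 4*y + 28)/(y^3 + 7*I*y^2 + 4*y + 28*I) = (y + 7)/(y + 7*I)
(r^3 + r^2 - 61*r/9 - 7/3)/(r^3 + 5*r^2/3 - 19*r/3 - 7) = (r + 1/3)/(r + 1)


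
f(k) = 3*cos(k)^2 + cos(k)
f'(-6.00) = -1.89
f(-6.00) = 3.73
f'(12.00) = 3.25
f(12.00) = 2.98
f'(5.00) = 2.59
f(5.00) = 0.53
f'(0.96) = -3.64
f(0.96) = 1.56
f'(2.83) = 1.44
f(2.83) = 1.77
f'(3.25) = -0.54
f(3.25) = 1.97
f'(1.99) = 1.32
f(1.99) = 0.09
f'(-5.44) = -3.73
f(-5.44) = 1.99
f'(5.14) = 3.17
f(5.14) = 0.93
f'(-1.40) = 1.99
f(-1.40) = 0.26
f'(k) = -6*sin(k)*cos(k) - sin(k)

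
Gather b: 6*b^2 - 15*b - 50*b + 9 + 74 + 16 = 6*b^2 - 65*b + 99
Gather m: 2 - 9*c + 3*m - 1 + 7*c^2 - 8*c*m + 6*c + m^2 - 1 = 7*c^2 - 3*c + m^2 + m*(3 - 8*c)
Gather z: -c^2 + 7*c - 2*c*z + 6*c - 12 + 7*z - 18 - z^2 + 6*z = -c^2 + 13*c - z^2 + z*(13 - 2*c) - 30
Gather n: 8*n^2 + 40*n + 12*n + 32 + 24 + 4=8*n^2 + 52*n + 60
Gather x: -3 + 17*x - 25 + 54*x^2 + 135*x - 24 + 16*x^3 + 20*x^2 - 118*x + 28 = 16*x^3 + 74*x^2 + 34*x - 24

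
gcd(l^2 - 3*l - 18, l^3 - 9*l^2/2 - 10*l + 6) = l - 6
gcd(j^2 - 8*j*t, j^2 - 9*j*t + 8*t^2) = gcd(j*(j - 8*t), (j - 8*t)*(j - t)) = -j + 8*t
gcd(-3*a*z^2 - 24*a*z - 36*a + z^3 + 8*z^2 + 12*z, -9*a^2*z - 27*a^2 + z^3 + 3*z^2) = -3*a + z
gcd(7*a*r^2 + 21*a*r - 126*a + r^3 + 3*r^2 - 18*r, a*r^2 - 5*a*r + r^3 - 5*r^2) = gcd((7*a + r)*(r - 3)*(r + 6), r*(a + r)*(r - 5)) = 1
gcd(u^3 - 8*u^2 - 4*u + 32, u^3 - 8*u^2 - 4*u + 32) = u^3 - 8*u^2 - 4*u + 32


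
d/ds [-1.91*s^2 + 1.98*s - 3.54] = 1.98 - 3.82*s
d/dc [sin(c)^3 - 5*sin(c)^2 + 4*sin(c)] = (3*sin(c)^2 - 10*sin(c) + 4)*cos(c)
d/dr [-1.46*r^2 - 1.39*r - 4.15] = -2.92*r - 1.39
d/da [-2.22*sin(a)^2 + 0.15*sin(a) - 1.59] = (0.15 - 4.44*sin(a))*cos(a)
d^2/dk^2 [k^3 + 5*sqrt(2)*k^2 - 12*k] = 6*k + 10*sqrt(2)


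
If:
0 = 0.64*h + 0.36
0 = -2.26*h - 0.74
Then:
No Solution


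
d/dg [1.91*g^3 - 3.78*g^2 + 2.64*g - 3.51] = 5.73*g^2 - 7.56*g + 2.64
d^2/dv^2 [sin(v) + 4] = -sin(v)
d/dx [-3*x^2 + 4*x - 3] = 4 - 6*x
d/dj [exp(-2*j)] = -2*exp(-2*j)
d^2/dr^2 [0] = 0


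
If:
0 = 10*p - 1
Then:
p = 1/10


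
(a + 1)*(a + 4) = a^2 + 5*a + 4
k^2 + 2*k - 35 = (k - 5)*(k + 7)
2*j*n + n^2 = n*(2*j + n)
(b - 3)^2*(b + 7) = b^3 + b^2 - 33*b + 63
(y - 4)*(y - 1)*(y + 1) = y^3 - 4*y^2 - y + 4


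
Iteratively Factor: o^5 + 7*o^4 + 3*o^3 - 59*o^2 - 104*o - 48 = (o + 4)*(o^4 + 3*o^3 - 9*o^2 - 23*o - 12) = (o + 4)^2*(o^3 - o^2 - 5*o - 3) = (o + 1)*(o + 4)^2*(o^2 - 2*o - 3) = (o + 1)^2*(o + 4)^2*(o - 3)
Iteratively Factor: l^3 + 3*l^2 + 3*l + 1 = (l + 1)*(l^2 + 2*l + 1) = (l + 1)^2*(l + 1)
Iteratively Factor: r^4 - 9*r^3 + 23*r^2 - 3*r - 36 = (r - 3)*(r^3 - 6*r^2 + 5*r + 12) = (r - 4)*(r - 3)*(r^2 - 2*r - 3) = (r - 4)*(r - 3)^2*(r + 1)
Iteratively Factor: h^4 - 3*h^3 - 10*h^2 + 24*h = (h - 4)*(h^3 + h^2 - 6*h) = (h - 4)*(h - 2)*(h^2 + 3*h) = (h - 4)*(h - 2)*(h + 3)*(h)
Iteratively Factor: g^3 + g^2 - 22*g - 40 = (g + 4)*(g^2 - 3*g - 10) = (g - 5)*(g + 4)*(g + 2)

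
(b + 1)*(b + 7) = b^2 + 8*b + 7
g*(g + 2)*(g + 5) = g^3 + 7*g^2 + 10*g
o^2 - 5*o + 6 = (o - 3)*(o - 2)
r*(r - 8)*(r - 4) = r^3 - 12*r^2 + 32*r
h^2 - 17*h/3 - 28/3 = (h - 7)*(h + 4/3)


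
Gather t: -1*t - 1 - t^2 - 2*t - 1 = -t^2 - 3*t - 2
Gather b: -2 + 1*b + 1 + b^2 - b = b^2 - 1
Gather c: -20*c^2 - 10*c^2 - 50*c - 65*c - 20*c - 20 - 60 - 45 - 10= -30*c^2 - 135*c - 135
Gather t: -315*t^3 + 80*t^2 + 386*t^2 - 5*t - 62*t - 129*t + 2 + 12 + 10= -315*t^3 + 466*t^2 - 196*t + 24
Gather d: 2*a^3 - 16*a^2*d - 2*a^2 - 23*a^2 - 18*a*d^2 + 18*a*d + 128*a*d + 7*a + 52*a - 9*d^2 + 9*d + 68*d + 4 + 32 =2*a^3 - 25*a^2 + 59*a + d^2*(-18*a - 9) + d*(-16*a^2 + 146*a + 77) + 36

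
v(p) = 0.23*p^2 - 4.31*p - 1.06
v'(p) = 0.46*p - 4.31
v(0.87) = -4.64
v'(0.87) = -3.91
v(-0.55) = 1.38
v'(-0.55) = -4.56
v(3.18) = -12.44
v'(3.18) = -2.85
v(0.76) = -4.20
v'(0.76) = -3.96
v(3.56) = -13.49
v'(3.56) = -2.67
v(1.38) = -6.57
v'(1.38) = -3.68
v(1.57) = -7.26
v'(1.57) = -3.59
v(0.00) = -1.06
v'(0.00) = -4.31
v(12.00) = -19.66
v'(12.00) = 1.21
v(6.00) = -18.64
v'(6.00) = -1.55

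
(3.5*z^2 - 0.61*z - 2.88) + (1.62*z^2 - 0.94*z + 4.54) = 5.12*z^2 - 1.55*z + 1.66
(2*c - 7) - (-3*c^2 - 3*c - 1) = 3*c^2 + 5*c - 6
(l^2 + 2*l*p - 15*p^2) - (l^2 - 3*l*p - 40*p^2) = 5*l*p + 25*p^2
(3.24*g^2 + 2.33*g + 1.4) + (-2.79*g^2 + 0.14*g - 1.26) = 0.45*g^2 + 2.47*g + 0.14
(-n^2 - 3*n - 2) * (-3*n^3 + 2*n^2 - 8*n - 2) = 3*n^5 + 7*n^4 + 8*n^3 + 22*n^2 + 22*n + 4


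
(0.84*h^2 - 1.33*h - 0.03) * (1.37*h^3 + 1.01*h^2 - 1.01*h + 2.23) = 1.1508*h^5 - 0.9737*h^4 - 2.2328*h^3 + 3.1862*h^2 - 2.9356*h - 0.0669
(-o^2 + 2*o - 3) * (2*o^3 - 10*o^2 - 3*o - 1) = -2*o^5 + 14*o^4 - 23*o^3 + 25*o^2 + 7*o + 3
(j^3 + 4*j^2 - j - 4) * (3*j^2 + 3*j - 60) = 3*j^5 + 15*j^4 - 51*j^3 - 255*j^2 + 48*j + 240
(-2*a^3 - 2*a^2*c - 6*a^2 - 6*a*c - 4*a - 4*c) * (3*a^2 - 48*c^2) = -6*a^5 - 6*a^4*c - 18*a^4 + 96*a^3*c^2 - 18*a^3*c - 12*a^3 + 96*a^2*c^3 + 288*a^2*c^2 - 12*a^2*c + 288*a*c^3 + 192*a*c^2 + 192*c^3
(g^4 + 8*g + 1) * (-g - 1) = -g^5 - g^4 - 8*g^2 - 9*g - 1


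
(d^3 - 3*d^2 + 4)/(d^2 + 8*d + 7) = (d^2 - 4*d + 4)/(d + 7)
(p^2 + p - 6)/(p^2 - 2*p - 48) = (-p^2 - p + 6)/(-p^2 + 2*p + 48)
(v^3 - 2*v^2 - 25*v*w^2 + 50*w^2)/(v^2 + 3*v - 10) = (v^2 - 25*w^2)/(v + 5)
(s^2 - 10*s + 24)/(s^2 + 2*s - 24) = (s - 6)/(s + 6)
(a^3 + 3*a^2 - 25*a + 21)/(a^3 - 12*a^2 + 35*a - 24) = (a + 7)/(a - 8)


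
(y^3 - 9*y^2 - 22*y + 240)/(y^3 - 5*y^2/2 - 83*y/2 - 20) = 2*(y - 6)/(2*y + 1)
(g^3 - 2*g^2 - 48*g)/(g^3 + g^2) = (g^2 - 2*g - 48)/(g*(g + 1))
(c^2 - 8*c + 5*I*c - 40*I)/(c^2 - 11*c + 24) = (c + 5*I)/(c - 3)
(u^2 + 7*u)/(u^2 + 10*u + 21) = u/(u + 3)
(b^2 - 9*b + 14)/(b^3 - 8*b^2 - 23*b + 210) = (b - 2)/(b^2 - b - 30)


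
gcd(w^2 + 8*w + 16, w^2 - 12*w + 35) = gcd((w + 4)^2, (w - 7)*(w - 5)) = 1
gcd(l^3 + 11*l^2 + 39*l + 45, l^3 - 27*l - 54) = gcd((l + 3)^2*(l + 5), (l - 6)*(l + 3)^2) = l^2 + 6*l + 9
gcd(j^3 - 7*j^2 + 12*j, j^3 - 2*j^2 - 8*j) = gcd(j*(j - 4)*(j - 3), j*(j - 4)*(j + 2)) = j^2 - 4*j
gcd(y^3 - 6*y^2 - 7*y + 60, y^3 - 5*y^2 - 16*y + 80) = y^2 - 9*y + 20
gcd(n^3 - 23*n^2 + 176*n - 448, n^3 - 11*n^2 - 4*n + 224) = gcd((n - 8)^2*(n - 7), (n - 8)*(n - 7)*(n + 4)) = n^2 - 15*n + 56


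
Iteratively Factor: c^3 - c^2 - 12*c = (c - 4)*(c^2 + 3*c) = c*(c - 4)*(c + 3)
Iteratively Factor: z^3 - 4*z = (z)*(z^2 - 4) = z*(z - 2)*(z + 2)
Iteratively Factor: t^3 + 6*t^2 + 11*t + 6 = (t + 3)*(t^2 + 3*t + 2) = (t + 1)*(t + 3)*(t + 2)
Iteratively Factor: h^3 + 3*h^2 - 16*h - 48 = (h + 4)*(h^2 - h - 12) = (h - 4)*(h + 4)*(h + 3)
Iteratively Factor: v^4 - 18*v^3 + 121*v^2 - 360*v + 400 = (v - 4)*(v^3 - 14*v^2 + 65*v - 100) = (v - 5)*(v - 4)*(v^2 - 9*v + 20) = (v - 5)^2*(v - 4)*(v - 4)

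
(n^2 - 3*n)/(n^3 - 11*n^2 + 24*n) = 1/(n - 8)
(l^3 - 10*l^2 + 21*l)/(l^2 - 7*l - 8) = l*(-l^2 + 10*l - 21)/(-l^2 + 7*l + 8)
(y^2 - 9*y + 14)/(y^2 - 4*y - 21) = (y - 2)/(y + 3)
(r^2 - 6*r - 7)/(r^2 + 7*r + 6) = (r - 7)/(r + 6)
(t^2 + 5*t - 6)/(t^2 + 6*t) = (t - 1)/t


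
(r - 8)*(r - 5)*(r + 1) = r^3 - 12*r^2 + 27*r + 40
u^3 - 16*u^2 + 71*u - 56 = (u - 8)*(u - 7)*(u - 1)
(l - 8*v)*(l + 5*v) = l^2 - 3*l*v - 40*v^2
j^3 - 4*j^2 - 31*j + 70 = (j - 7)*(j - 2)*(j + 5)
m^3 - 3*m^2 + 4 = (m - 2)^2*(m + 1)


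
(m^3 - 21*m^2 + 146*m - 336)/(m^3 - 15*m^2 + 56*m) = (m - 6)/m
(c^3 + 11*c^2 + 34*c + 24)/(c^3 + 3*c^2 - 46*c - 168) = (c + 1)/(c - 7)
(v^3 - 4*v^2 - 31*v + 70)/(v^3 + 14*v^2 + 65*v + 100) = (v^2 - 9*v + 14)/(v^2 + 9*v + 20)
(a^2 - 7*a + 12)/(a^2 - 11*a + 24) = (a - 4)/(a - 8)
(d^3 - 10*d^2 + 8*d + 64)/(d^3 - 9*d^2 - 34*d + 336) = (d^2 - 2*d - 8)/(d^2 - d - 42)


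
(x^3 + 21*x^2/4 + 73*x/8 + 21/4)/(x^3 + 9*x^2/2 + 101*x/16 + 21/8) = 2*(2*x + 3)/(4*x + 3)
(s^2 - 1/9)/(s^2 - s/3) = (s + 1/3)/s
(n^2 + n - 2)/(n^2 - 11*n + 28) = (n^2 + n - 2)/(n^2 - 11*n + 28)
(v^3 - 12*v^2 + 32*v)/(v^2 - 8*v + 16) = v*(v - 8)/(v - 4)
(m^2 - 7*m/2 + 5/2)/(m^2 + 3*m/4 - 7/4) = 2*(2*m - 5)/(4*m + 7)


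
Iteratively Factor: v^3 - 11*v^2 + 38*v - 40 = (v - 5)*(v^2 - 6*v + 8) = (v - 5)*(v - 2)*(v - 4)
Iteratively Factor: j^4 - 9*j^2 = (j)*(j^3 - 9*j) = j^2*(j^2 - 9) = j^2*(j - 3)*(j + 3)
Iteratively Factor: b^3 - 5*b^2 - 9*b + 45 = (b - 3)*(b^2 - 2*b - 15) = (b - 5)*(b - 3)*(b + 3)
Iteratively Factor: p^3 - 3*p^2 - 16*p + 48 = (p + 4)*(p^2 - 7*p + 12) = (p - 3)*(p + 4)*(p - 4)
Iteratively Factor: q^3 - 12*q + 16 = (q - 2)*(q^2 + 2*q - 8) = (q - 2)*(q + 4)*(q - 2)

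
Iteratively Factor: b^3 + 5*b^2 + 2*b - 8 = (b + 4)*(b^2 + b - 2) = (b - 1)*(b + 4)*(b + 2)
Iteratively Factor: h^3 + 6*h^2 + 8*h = (h + 2)*(h^2 + 4*h) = (h + 2)*(h + 4)*(h)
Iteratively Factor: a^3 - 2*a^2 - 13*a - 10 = (a + 2)*(a^2 - 4*a - 5) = (a + 1)*(a + 2)*(a - 5)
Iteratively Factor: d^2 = (d)*(d)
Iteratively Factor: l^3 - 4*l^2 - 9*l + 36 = (l - 4)*(l^2 - 9) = (l - 4)*(l - 3)*(l + 3)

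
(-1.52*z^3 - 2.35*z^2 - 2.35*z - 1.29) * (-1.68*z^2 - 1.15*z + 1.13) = 2.5536*z^5 + 5.696*z^4 + 4.9329*z^3 + 2.2142*z^2 - 1.172*z - 1.4577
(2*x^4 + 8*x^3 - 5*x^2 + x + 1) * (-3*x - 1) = -6*x^5 - 26*x^4 + 7*x^3 + 2*x^2 - 4*x - 1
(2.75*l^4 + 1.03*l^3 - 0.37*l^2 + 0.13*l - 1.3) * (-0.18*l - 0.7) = -0.495*l^5 - 2.1104*l^4 - 0.6544*l^3 + 0.2356*l^2 + 0.143*l + 0.91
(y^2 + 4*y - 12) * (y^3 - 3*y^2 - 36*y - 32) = y^5 + y^4 - 60*y^3 - 140*y^2 + 304*y + 384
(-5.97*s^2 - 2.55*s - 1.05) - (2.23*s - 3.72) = -5.97*s^2 - 4.78*s + 2.67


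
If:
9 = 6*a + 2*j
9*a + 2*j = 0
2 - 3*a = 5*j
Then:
No Solution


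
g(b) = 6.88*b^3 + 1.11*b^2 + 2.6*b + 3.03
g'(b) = 20.64*b^2 + 2.22*b + 2.6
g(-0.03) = 2.95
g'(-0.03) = 2.55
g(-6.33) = -1713.97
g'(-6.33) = 815.57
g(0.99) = 13.37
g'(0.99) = 25.03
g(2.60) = 138.22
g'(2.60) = 147.90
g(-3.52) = -292.43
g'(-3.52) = 250.52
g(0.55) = 5.94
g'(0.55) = 10.06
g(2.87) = 182.28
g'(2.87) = 178.98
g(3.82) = 412.67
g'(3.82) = 312.27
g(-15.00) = -23006.22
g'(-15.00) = 4613.30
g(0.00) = 3.03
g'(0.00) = 2.60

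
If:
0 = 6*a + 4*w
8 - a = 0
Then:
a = 8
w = -12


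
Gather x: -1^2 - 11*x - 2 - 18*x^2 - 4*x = -18*x^2 - 15*x - 3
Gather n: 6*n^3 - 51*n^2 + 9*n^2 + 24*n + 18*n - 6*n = 6*n^3 - 42*n^2 + 36*n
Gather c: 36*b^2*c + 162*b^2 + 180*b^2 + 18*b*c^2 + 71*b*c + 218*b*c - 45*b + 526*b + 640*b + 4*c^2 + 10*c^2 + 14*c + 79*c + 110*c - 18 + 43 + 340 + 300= 342*b^2 + 1121*b + c^2*(18*b + 14) + c*(36*b^2 + 289*b + 203) + 665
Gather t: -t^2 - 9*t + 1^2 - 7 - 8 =-t^2 - 9*t - 14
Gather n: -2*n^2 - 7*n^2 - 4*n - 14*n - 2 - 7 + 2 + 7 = -9*n^2 - 18*n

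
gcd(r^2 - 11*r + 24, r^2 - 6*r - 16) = r - 8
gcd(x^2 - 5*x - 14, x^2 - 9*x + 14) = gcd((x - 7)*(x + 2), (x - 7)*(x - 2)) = x - 7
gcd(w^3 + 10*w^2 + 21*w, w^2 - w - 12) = w + 3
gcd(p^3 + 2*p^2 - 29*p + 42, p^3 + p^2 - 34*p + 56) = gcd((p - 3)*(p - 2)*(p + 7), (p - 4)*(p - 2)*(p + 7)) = p^2 + 5*p - 14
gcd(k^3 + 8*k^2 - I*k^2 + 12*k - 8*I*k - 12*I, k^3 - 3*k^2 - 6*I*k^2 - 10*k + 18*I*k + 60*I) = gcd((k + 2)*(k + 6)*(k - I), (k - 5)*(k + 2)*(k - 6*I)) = k + 2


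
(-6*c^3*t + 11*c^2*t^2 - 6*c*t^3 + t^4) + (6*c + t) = -6*c^3*t + 11*c^2*t^2 - 6*c*t^3 + 6*c + t^4 + t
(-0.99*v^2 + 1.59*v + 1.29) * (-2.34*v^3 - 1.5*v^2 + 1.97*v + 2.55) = 2.3166*v^5 - 2.2356*v^4 - 7.3539*v^3 - 1.3272*v^2 + 6.5958*v + 3.2895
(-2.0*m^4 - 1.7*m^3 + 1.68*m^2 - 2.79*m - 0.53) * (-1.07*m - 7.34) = 2.14*m^5 + 16.499*m^4 + 10.6804*m^3 - 9.3459*m^2 + 21.0457*m + 3.8902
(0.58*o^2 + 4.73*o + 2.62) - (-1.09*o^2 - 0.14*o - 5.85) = 1.67*o^2 + 4.87*o + 8.47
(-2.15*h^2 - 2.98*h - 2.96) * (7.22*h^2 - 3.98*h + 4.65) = -15.523*h^4 - 12.9586*h^3 - 19.5083*h^2 - 2.0762*h - 13.764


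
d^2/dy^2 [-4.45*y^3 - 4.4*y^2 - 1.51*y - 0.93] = -26.7*y - 8.8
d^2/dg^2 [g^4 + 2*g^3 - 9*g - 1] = 12*g*(g + 1)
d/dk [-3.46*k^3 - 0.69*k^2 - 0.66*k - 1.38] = -10.38*k^2 - 1.38*k - 0.66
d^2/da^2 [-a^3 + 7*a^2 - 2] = 14 - 6*a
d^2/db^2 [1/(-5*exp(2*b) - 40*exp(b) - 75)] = 4*((exp(b) + 2)*(exp(2*b) + 8*exp(b) + 15) - 2*(exp(b) + 4)^2*exp(b))*exp(b)/(5*(exp(2*b) + 8*exp(b) + 15)^3)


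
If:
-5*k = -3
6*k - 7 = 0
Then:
No Solution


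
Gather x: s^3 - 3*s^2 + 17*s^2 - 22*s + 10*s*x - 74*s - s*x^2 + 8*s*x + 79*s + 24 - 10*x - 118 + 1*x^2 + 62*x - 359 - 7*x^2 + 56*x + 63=s^3 + 14*s^2 - 17*s + x^2*(-s - 6) + x*(18*s + 108) - 390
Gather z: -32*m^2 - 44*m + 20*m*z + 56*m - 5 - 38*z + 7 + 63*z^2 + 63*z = -32*m^2 + 12*m + 63*z^2 + z*(20*m + 25) + 2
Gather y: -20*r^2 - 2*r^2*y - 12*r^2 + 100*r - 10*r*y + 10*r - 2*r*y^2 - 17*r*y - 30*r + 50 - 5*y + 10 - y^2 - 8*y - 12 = -32*r^2 + 80*r + y^2*(-2*r - 1) + y*(-2*r^2 - 27*r - 13) + 48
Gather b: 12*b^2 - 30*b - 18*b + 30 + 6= 12*b^2 - 48*b + 36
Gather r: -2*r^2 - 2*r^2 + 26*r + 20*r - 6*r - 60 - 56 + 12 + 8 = -4*r^2 + 40*r - 96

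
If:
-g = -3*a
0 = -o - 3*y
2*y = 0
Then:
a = g/3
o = 0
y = 0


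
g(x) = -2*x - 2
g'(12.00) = -2.00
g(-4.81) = 7.62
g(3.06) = -8.12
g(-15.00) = 28.00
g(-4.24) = 6.48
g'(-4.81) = -2.00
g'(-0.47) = -2.00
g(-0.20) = -1.60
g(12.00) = -26.00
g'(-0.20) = -2.00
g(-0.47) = -1.06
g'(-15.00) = -2.00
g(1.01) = -4.02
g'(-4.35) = -2.00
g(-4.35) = 6.70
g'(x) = -2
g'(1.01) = -2.00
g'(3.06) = -2.00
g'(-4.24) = -2.00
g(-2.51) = 3.02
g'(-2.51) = -2.00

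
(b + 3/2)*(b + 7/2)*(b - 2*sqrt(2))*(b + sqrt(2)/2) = b^4 - 3*sqrt(2)*b^3/2 + 5*b^3 - 15*sqrt(2)*b^2/2 + 13*b^2/4 - 63*sqrt(2)*b/8 - 10*b - 21/2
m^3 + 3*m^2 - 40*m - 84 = (m - 6)*(m + 2)*(m + 7)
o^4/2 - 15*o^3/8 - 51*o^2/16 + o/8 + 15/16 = (o/2 + 1/2)*(o - 5)*(o - 1/2)*(o + 3/4)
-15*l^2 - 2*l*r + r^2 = (-5*l + r)*(3*l + r)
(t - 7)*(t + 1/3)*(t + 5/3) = t^3 - 5*t^2 - 121*t/9 - 35/9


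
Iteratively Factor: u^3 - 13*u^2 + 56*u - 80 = (u - 5)*(u^2 - 8*u + 16) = (u - 5)*(u - 4)*(u - 4)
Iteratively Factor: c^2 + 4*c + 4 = (c + 2)*(c + 2)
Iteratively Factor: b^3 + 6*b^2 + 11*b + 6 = (b + 1)*(b^2 + 5*b + 6) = (b + 1)*(b + 2)*(b + 3)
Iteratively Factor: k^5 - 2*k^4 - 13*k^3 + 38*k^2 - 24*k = (k - 1)*(k^4 - k^3 - 14*k^2 + 24*k) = (k - 2)*(k - 1)*(k^3 + k^2 - 12*k) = (k - 3)*(k - 2)*(k - 1)*(k^2 + 4*k) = (k - 3)*(k - 2)*(k - 1)*(k + 4)*(k)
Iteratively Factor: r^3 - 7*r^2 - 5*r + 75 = (r + 3)*(r^2 - 10*r + 25) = (r - 5)*(r + 3)*(r - 5)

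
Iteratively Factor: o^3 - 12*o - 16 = (o + 2)*(o^2 - 2*o - 8) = (o - 4)*(o + 2)*(o + 2)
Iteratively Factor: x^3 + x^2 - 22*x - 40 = (x + 2)*(x^2 - x - 20) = (x - 5)*(x + 2)*(x + 4)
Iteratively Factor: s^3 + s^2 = (s)*(s^2 + s) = s^2*(s + 1)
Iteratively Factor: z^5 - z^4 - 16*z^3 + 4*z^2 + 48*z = (z + 3)*(z^4 - 4*z^3 - 4*z^2 + 16*z) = (z + 2)*(z + 3)*(z^3 - 6*z^2 + 8*z) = (z - 2)*(z + 2)*(z + 3)*(z^2 - 4*z) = (z - 4)*(z - 2)*(z + 2)*(z + 3)*(z)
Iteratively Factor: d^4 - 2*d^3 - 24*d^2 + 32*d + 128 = (d - 4)*(d^3 + 2*d^2 - 16*d - 32) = (d - 4)^2*(d^2 + 6*d + 8) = (d - 4)^2*(d + 4)*(d + 2)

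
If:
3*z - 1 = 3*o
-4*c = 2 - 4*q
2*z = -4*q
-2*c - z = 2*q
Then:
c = 0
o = -4/3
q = 1/2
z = -1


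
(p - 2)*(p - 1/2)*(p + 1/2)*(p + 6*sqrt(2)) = p^4 - 2*p^3 + 6*sqrt(2)*p^3 - 12*sqrt(2)*p^2 - p^2/4 - 3*sqrt(2)*p/2 + p/2 + 3*sqrt(2)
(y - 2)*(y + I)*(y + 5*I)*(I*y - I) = I*y^4 - 6*y^3 - 3*I*y^3 + 18*y^2 - 3*I*y^2 - 12*y + 15*I*y - 10*I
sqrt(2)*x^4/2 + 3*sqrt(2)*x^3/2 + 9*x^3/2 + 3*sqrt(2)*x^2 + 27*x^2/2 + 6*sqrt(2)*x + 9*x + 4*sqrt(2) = (x/2 + 1)*(x + 1)*(x + 4*sqrt(2))*(sqrt(2)*x + 1)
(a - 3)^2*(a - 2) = a^3 - 8*a^2 + 21*a - 18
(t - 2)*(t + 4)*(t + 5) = t^3 + 7*t^2 + 2*t - 40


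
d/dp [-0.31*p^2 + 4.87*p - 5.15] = 4.87 - 0.62*p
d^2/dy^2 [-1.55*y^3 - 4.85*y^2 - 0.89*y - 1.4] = -9.3*y - 9.7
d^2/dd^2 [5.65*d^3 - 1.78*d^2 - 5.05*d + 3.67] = 33.9*d - 3.56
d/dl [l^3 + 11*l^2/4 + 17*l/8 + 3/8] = 3*l^2 + 11*l/2 + 17/8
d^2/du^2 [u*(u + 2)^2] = 6*u + 8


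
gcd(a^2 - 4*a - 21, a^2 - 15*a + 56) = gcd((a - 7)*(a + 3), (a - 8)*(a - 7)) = a - 7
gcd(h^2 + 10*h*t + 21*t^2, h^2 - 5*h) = 1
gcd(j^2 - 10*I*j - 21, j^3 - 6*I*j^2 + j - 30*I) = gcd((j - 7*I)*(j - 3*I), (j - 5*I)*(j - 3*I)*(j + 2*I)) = j - 3*I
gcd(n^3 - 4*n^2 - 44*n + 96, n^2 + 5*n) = 1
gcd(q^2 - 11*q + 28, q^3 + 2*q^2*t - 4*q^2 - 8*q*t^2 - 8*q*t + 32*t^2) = q - 4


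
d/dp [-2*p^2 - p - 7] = -4*p - 1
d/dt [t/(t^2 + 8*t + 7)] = (7 - t^2)/(t^4 + 16*t^3 + 78*t^2 + 112*t + 49)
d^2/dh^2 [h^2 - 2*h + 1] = 2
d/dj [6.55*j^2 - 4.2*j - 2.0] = 13.1*j - 4.2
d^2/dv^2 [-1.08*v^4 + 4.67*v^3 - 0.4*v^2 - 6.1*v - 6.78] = -12.96*v^2 + 28.02*v - 0.8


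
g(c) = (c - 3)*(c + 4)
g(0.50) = -11.25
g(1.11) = -9.66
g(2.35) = -4.13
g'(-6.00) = -11.00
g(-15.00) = 198.00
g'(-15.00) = -29.00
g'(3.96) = 8.92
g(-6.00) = 18.00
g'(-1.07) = -1.14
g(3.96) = 7.64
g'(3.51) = 8.02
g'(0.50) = 2.00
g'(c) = 2*c + 1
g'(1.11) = 3.22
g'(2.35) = 5.70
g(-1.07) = -11.93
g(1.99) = -6.05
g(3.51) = 3.83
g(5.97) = 29.61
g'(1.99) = 4.98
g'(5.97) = 12.94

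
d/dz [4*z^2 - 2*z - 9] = 8*z - 2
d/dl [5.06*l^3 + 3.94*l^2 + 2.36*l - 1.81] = 15.18*l^2 + 7.88*l + 2.36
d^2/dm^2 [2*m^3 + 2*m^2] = 12*m + 4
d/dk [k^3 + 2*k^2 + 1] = k*(3*k + 4)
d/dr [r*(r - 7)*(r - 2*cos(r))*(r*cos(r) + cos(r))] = r*(r - 7)*(r + 1)*(sin(2*r) + cos(r)) - r*(r - 7)*(r - 2*cos(r))*(r*sin(r) - sqrt(2)*cos(r + pi/4)) + r*(r + 1)*(r - 2*cos(r))*cos(r) + (r - 7)*(r + 1)*(r - 2*cos(r))*cos(r)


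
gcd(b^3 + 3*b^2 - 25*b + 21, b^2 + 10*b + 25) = 1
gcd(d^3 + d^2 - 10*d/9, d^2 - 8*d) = d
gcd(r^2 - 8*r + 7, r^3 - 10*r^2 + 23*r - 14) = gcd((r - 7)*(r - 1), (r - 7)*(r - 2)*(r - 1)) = r^2 - 8*r + 7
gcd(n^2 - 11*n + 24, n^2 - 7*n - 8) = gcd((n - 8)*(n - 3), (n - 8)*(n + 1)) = n - 8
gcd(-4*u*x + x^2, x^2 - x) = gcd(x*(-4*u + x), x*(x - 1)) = x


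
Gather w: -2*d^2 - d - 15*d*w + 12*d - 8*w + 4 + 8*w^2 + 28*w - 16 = -2*d^2 + 11*d + 8*w^2 + w*(20 - 15*d) - 12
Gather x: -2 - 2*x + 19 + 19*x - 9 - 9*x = 8*x + 8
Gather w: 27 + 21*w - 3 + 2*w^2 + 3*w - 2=2*w^2 + 24*w + 22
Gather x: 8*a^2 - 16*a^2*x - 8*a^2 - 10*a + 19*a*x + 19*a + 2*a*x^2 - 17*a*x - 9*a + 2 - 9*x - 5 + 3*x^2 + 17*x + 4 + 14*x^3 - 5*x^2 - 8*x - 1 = 14*x^3 + x^2*(2*a - 2) + x*(-16*a^2 + 2*a)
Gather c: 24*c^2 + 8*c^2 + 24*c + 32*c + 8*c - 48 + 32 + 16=32*c^2 + 64*c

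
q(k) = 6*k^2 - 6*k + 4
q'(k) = 12*k - 6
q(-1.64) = 29.98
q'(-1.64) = -25.68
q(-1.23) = 20.46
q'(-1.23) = -20.76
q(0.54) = 2.51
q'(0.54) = 0.48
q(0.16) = 3.19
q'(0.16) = -4.08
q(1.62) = 10.03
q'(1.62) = 13.44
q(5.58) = 157.34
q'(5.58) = 60.96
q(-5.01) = 184.66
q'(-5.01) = -66.12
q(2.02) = 16.36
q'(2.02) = 18.24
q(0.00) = 4.00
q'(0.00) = -6.00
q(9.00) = 436.00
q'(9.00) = 102.00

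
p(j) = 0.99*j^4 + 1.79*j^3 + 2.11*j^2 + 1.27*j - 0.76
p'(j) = 3.96*j^3 + 5.37*j^2 + 4.22*j + 1.27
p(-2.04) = 7.38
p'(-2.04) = -18.61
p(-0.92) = -0.83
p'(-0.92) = -1.15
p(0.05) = -0.69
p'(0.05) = 1.49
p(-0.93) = -0.82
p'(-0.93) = -1.20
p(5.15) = 1002.65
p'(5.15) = 706.33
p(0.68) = 1.85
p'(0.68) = 7.87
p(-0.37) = -1.01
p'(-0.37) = 0.24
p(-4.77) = 359.44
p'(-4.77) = -326.46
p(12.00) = 23940.08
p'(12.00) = 7668.07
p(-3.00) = 46.28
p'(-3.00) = -69.98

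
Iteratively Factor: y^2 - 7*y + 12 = (y - 4)*(y - 3)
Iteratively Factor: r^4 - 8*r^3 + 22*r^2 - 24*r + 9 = (r - 3)*(r^3 - 5*r^2 + 7*r - 3) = (r - 3)^2*(r^2 - 2*r + 1) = (r - 3)^2*(r - 1)*(r - 1)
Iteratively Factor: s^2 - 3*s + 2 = (s - 1)*(s - 2)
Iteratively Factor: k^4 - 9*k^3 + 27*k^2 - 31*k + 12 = (k - 4)*(k^3 - 5*k^2 + 7*k - 3) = (k - 4)*(k - 1)*(k^2 - 4*k + 3) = (k - 4)*(k - 3)*(k - 1)*(k - 1)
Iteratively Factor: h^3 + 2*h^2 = (h)*(h^2 + 2*h) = h*(h + 2)*(h)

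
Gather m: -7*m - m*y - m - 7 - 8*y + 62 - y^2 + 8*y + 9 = m*(-y - 8) - y^2 + 64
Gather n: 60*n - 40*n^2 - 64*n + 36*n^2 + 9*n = -4*n^2 + 5*n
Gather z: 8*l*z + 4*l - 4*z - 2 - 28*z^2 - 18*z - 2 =4*l - 28*z^2 + z*(8*l - 22) - 4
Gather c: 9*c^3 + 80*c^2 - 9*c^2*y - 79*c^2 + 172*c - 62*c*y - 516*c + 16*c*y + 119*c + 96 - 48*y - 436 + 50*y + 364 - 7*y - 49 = 9*c^3 + c^2*(1 - 9*y) + c*(-46*y - 225) - 5*y - 25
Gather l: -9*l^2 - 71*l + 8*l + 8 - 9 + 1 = -9*l^2 - 63*l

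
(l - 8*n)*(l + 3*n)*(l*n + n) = l^3*n - 5*l^2*n^2 + l^2*n - 24*l*n^3 - 5*l*n^2 - 24*n^3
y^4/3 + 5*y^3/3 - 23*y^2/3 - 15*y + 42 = (y/3 + 1)*(y - 3)*(y - 2)*(y + 7)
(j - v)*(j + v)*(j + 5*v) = j^3 + 5*j^2*v - j*v^2 - 5*v^3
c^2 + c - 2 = (c - 1)*(c + 2)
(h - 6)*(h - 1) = h^2 - 7*h + 6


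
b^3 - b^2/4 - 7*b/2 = b*(b - 2)*(b + 7/4)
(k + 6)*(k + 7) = k^2 + 13*k + 42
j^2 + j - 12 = (j - 3)*(j + 4)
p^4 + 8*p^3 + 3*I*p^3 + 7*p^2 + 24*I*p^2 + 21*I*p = p*(p + 1)*(p + 7)*(p + 3*I)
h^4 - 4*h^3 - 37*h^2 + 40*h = h*(h - 8)*(h - 1)*(h + 5)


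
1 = 1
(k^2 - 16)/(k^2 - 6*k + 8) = (k + 4)/(k - 2)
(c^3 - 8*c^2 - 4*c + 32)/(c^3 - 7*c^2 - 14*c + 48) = (c + 2)/(c + 3)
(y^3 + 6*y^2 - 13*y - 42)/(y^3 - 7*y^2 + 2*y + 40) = (y^2 + 4*y - 21)/(y^2 - 9*y + 20)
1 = 1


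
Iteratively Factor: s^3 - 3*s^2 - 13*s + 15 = (s - 1)*(s^2 - 2*s - 15) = (s - 5)*(s - 1)*(s + 3)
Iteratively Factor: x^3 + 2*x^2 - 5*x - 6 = (x - 2)*(x^2 + 4*x + 3) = (x - 2)*(x + 1)*(x + 3)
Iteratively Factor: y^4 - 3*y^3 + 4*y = (y)*(y^3 - 3*y^2 + 4) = y*(y - 2)*(y^2 - y - 2) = y*(y - 2)^2*(y + 1)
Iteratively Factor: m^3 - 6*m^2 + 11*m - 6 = (m - 1)*(m^2 - 5*m + 6) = (m - 2)*(m - 1)*(m - 3)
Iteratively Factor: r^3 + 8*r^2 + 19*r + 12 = (r + 3)*(r^2 + 5*r + 4) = (r + 3)*(r + 4)*(r + 1)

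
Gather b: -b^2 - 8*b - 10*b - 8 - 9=-b^2 - 18*b - 17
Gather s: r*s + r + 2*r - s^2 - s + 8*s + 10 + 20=3*r - s^2 + s*(r + 7) + 30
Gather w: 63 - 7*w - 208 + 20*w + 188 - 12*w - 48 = w - 5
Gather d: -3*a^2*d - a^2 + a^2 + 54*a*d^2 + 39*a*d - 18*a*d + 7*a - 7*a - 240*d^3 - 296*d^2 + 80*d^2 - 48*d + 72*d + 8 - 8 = -240*d^3 + d^2*(54*a - 216) + d*(-3*a^2 + 21*a + 24)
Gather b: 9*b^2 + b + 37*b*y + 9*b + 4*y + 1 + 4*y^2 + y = 9*b^2 + b*(37*y + 10) + 4*y^2 + 5*y + 1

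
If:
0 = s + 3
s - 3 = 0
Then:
No Solution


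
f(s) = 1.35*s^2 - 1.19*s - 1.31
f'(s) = 2.7*s - 1.19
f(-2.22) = 7.99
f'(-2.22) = -7.18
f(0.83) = -1.37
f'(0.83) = 1.05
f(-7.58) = 85.28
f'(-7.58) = -21.66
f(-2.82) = 12.78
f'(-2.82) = -8.80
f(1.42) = -0.28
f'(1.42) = 2.64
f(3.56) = 11.56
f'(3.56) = 8.42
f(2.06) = 1.97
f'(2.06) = 4.37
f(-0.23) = -0.96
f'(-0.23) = -1.81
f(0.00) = -1.31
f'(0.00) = -1.19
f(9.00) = 97.33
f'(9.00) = 23.11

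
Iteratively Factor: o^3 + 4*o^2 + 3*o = (o + 3)*(o^2 + o) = o*(o + 3)*(o + 1)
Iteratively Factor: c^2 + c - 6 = (c - 2)*(c + 3)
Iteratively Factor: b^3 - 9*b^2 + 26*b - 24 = (b - 3)*(b^2 - 6*b + 8) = (b - 3)*(b - 2)*(b - 4)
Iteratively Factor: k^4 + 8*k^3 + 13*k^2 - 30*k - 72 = (k + 4)*(k^3 + 4*k^2 - 3*k - 18) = (k + 3)*(k + 4)*(k^2 + k - 6) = (k - 2)*(k + 3)*(k + 4)*(k + 3)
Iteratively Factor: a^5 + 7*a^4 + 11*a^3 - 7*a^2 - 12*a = (a - 1)*(a^4 + 8*a^3 + 19*a^2 + 12*a) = (a - 1)*(a + 4)*(a^3 + 4*a^2 + 3*a) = (a - 1)*(a + 3)*(a + 4)*(a^2 + a) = a*(a - 1)*(a + 3)*(a + 4)*(a + 1)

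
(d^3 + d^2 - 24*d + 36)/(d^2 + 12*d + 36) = (d^2 - 5*d + 6)/(d + 6)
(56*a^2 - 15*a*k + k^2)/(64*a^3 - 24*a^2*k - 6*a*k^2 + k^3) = (7*a - k)/(8*a^2 - 2*a*k - k^2)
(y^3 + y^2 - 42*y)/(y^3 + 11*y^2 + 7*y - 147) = y*(y - 6)/(y^2 + 4*y - 21)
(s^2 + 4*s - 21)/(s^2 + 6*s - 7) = (s - 3)/(s - 1)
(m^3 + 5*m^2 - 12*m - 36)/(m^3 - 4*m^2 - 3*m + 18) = (m + 6)/(m - 3)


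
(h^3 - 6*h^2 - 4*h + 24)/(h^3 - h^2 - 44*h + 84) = (h + 2)/(h + 7)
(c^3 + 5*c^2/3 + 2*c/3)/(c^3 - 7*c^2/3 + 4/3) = c*(c + 1)/(c^2 - 3*c + 2)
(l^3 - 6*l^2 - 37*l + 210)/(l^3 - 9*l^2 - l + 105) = (l + 6)/(l + 3)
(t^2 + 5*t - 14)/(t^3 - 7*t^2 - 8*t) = (-t^2 - 5*t + 14)/(t*(-t^2 + 7*t + 8))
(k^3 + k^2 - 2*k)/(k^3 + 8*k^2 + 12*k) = (k - 1)/(k + 6)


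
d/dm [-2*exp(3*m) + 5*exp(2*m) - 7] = (10 - 6*exp(m))*exp(2*m)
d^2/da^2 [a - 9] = 0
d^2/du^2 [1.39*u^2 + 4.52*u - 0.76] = 2.78000000000000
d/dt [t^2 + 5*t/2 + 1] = 2*t + 5/2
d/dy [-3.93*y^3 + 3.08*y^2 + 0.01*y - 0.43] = -11.79*y^2 + 6.16*y + 0.01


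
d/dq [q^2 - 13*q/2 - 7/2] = 2*q - 13/2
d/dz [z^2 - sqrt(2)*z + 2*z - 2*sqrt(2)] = 2*z - sqrt(2) + 2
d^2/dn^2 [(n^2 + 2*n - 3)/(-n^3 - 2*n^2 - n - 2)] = 2*(-n^6 - 6*n^5 + 9*n^4 + 58*n^3 + 81*n^2 + 24*n - 9)/(n^9 + 6*n^8 + 15*n^7 + 26*n^6 + 39*n^5 + 42*n^4 + 37*n^3 + 30*n^2 + 12*n + 8)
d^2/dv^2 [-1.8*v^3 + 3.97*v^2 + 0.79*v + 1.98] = 7.94 - 10.8*v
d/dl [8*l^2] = 16*l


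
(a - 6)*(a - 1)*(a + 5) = a^3 - 2*a^2 - 29*a + 30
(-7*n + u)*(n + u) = -7*n^2 - 6*n*u + u^2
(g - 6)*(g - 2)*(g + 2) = g^3 - 6*g^2 - 4*g + 24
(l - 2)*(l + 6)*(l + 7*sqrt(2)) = l^3 + 4*l^2 + 7*sqrt(2)*l^2 - 12*l + 28*sqrt(2)*l - 84*sqrt(2)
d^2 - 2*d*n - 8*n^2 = (d - 4*n)*(d + 2*n)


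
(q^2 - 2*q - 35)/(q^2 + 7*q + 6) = (q^2 - 2*q - 35)/(q^2 + 7*q + 6)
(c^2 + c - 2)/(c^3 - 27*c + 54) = (c^2 + c - 2)/(c^3 - 27*c + 54)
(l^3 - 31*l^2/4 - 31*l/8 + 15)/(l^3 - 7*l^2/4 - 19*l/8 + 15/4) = (l - 8)/(l - 2)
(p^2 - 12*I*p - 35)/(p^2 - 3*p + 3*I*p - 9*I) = (p^2 - 12*I*p - 35)/(p^2 + 3*p*(-1 + I) - 9*I)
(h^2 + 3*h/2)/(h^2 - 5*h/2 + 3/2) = h*(2*h + 3)/(2*h^2 - 5*h + 3)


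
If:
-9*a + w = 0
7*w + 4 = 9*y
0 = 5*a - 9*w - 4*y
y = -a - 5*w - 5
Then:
No Solution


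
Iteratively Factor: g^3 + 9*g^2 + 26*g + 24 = (g + 2)*(g^2 + 7*g + 12) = (g + 2)*(g + 3)*(g + 4)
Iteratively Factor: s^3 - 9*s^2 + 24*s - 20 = (s - 5)*(s^2 - 4*s + 4) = (s - 5)*(s - 2)*(s - 2)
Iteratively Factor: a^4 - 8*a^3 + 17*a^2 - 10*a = (a)*(a^3 - 8*a^2 + 17*a - 10) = a*(a - 2)*(a^2 - 6*a + 5) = a*(a - 5)*(a - 2)*(a - 1)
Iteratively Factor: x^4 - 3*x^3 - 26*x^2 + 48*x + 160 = (x - 5)*(x^3 + 2*x^2 - 16*x - 32) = (x - 5)*(x + 2)*(x^2 - 16) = (x - 5)*(x + 2)*(x + 4)*(x - 4)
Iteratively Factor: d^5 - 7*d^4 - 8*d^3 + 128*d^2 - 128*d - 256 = (d - 4)*(d^4 - 3*d^3 - 20*d^2 + 48*d + 64) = (d - 4)*(d + 1)*(d^3 - 4*d^2 - 16*d + 64) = (d - 4)*(d + 1)*(d + 4)*(d^2 - 8*d + 16) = (d - 4)^2*(d + 1)*(d + 4)*(d - 4)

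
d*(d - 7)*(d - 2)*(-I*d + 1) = -I*d^4 + d^3 + 9*I*d^3 - 9*d^2 - 14*I*d^2 + 14*d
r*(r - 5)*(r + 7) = r^3 + 2*r^2 - 35*r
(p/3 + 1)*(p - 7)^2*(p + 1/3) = p^4/3 - 32*p^3/9 + 10*p^2/9 + 448*p/9 + 49/3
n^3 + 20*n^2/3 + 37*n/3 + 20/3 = (n + 1)*(n + 5/3)*(n + 4)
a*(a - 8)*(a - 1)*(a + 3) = a^4 - 6*a^3 - 19*a^2 + 24*a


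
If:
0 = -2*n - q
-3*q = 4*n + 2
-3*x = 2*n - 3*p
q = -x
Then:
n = 1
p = 8/3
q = -2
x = 2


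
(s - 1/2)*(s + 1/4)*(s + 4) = s^3 + 15*s^2/4 - 9*s/8 - 1/2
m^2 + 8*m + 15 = (m + 3)*(m + 5)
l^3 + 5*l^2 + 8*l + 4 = (l + 1)*(l + 2)^2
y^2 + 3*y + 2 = (y + 1)*(y + 2)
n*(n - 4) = n^2 - 4*n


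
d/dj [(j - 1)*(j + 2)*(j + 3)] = 3*j^2 + 8*j + 1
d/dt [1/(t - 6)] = -1/(t - 6)^2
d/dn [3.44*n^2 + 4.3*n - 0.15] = 6.88*n + 4.3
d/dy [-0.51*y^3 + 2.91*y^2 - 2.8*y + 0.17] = -1.53*y^2 + 5.82*y - 2.8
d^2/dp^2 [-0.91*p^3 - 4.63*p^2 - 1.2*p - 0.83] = -5.46*p - 9.26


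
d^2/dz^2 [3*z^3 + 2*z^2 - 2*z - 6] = 18*z + 4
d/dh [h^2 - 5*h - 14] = 2*h - 5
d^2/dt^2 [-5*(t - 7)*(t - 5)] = -10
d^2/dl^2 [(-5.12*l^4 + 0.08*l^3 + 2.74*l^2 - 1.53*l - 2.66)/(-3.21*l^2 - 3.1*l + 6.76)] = (105.513984*l^6 + 305.69472*l^5 - 371.392512*l^4 - 1635.66303*l^3 + 2625.431436*l^2 + 336.08544*l - 19.730416)/(33.076161*l^6 + 95.82813*l^5 - 116.422848*l^4 - 373.82156*l^3 + 245.177088*l^2 + 424.98768*l - 308.915776)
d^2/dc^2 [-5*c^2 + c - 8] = -10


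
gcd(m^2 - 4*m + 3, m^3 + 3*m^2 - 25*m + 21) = m^2 - 4*m + 3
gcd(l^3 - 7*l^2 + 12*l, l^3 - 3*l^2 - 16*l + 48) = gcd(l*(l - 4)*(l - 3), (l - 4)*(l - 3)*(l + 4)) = l^2 - 7*l + 12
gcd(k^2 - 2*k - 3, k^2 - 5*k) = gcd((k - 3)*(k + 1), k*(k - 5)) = 1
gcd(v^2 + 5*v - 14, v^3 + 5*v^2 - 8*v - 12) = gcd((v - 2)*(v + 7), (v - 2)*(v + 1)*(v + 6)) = v - 2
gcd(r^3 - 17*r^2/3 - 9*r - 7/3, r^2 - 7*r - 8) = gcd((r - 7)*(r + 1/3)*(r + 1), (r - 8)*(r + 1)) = r + 1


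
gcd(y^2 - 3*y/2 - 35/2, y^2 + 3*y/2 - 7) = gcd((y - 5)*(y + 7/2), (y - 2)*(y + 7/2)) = y + 7/2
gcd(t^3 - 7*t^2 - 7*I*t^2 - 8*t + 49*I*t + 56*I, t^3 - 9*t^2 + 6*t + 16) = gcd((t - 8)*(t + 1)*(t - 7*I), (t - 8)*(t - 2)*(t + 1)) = t^2 - 7*t - 8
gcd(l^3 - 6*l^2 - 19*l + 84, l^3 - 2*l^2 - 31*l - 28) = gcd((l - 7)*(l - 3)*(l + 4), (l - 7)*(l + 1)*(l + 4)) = l^2 - 3*l - 28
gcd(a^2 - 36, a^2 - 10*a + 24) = a - 6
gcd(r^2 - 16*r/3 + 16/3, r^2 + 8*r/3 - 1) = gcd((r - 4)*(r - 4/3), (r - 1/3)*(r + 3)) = 1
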